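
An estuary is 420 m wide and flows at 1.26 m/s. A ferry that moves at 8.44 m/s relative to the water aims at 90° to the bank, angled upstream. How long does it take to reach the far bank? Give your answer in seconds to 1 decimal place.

The component of the ferry's velocity perpendicular to the bank is 8.44 m/s.
The current is parallel to the bank, so it does not affect the crossing time.
Time = 420 / 8.440 = 49.763 s.

49.8 s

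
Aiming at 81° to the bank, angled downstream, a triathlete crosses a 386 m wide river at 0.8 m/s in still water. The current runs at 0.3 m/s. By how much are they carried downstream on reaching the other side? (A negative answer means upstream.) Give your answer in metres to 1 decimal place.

Perpendicular speed = 0.790 m/s; crossing time = 386 / 0.790 = 488.514 s.
Net downstream speed = 0.425 m/s.
Drift = 0.425 × 488.514 = 207.691 m (downstream).

207.7 m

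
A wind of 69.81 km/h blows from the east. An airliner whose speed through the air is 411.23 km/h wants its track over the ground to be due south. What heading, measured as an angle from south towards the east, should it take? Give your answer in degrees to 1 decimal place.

9.8°

The wind pushes perpendicular to the desired track; the heading must have a component into the wind equal to 69.81 km/h: 411.23 sin θ = 69.81.
sin θ = 0.1698, so θ = 9.774°.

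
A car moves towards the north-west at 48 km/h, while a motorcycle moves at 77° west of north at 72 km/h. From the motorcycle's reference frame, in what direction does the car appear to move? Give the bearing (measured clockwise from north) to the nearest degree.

064°

Taking east as x and north as y: car velocity = (-33.941, 33.941) km/h; motorcycle velocity = (-70.155, 16.196) km/h.
Velocity of car relative to motorcycle = (-33.941, 33.941) − (-70.155, 16.196) = (36.214, 17.745) km/h.
Bearing = atan2(36.21, 17.74) = 63.90° clockwise from north.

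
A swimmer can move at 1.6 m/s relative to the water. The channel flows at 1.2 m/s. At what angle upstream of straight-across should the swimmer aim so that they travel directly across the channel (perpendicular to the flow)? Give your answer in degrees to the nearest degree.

49°

To cancel the current, the upstream component of the swimmer's velocity must equal the flow: 1.6 sin θ = 1.2.
sin θ = 1.2 / 1.6 = 0.7500.
θ = arcsin(0.7500) = 48.590°.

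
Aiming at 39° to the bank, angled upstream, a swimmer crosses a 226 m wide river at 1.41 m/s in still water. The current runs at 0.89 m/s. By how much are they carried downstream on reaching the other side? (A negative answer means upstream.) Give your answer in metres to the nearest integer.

Perpendicular speed = 0.887 m/s; crossing time = 226 / 0.887 = 254.693 s.
Net downstream speed = -0.206 m/s.
Drift = -0.206 × 254.693 = -52.410 m (upstream).

-52 m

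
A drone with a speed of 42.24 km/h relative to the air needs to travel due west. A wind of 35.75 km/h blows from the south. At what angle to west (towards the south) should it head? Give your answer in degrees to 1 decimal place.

57.8°

The wind pushes perpendicular to the desired track; the heading must have a component into the wind equal to 35.75 km/h: 42.24 sin θ = 35.75.
sin θ = 0.8464, so θ = 57.817°.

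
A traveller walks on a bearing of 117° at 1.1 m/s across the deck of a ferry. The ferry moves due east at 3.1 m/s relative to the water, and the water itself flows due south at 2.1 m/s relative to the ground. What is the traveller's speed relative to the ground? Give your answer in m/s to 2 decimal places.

In east/north components (m/s): traveller relative to ferry = (0.980, -0.499); ferry relative to water = (3.100, 0.000); water relative to ground = (0.000, -2.100).
Sum = (4.080, -2.599) m/s.
Speed = |(4.080, -2.599)| = 4.838 m/s.

4.84 m/s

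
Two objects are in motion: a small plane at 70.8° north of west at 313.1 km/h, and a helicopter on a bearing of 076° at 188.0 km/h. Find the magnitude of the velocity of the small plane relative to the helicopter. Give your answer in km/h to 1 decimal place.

379.5 km/h

Taking east as x and north as y: small plane velocity = (-102.968, 295.684) km/h; helicopter velocity = (182.416, 45.481) km/h.
Velocity of small plane relative to helicopter = (-102.968, 295.684) − (182.416, 45.481) = (-285.384, 250.203) km/h.
Magnitude = |(-285.384, 250.203)| = 379.533 km/h.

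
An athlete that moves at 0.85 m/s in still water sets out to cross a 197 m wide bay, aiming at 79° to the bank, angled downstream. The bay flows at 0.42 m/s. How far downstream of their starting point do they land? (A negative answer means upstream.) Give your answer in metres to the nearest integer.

137 m

Perpendicular speed = 0.834 m/s; crossing time = 197 / 0.834 = 236.103 s.
Net downstream speed = 0.582 m/s.
Drift = 0.582 × 236.103 = 137.456 m (downstream).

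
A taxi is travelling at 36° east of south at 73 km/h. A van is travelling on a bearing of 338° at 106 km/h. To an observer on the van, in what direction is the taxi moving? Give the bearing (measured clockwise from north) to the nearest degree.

Taking east as x and north as y: taxi velocity = (42.908, -59.058) km/h; van velocity = (-39.708, 98.281) km/h.
Velocity of taxi relative to van = (42.908, -59.058) − (-39.708, 98.281) = (82.617, -157.340) km/h.
Bearing = atan2(82.62, -157.34) = 152.30° clockwise from north.

152°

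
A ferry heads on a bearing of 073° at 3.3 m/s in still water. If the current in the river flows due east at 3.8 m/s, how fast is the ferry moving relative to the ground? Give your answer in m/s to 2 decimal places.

7.02 m/s

Taking east as x and north as y: velocity relative to the water = (3.156, 0.965) m/s; the water relative to ground = (3.800, 0.000) m/s.
Velocity relative to ground = (3.156, 0.965) + (3.800, 0.000) = (6.956, 0.965) m/s.
Speed = |(6.956, 0.965)| = 7.022 m/s.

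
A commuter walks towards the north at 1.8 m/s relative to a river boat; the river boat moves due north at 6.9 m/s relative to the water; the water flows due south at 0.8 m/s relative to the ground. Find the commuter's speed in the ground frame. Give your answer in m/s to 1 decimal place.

7.9 m/s

In east/north components (m/s): commuter relative to river boat = (0.000, 1.800); river boat relative to water = (0.000, 6.900); water relative to ground = (0.000, -0.800).
Sum = (0.000, 7.900) m/s.
Speed = |(0.000, 7.900)| = 7.900 m/s.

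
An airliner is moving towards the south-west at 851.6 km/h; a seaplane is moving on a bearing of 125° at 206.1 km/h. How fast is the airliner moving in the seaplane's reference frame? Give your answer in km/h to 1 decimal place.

910.3 km/h

Taking east as x and north as y: airliner velocity = (-602.172, -602.172) km/h; seaplane velocity = (168.827, -118.214) km/h.
Velocity of airliner relative to seaplane = (-602.172, -602.172) − (168.827, -118.214) = (-770.999, -483.958) km/h.
Magnitude = |(-770.999, -483.958)| = 910.305 km/h.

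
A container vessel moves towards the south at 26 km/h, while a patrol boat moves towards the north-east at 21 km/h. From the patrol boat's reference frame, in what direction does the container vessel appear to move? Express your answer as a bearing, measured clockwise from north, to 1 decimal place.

200.0°

Taking east as x and north as y: container vessel velocity = (0.000, -26.000) km/h; patrol boat velocity = (14.849, 14.849) km/h.
Velocity of container vessel relative to patrol boat = (0.000, -26.000) − (14.849, 14.849) = (-14.849, -40.849) km/h.
Bearing = atan2(-14.85, -40.85) = 199.98° clockwise from north.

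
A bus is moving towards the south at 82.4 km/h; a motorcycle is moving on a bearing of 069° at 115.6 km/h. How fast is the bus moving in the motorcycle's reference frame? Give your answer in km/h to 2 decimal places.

Taking east as x and north as y: bus velocity = (0.000, -82.400) km/h; motorcycle velocity = (107.922, 41.427) km/h.
Velocity of bus relative to motorcycle = (0.000, -82.400) − (107.922, 41.427) = (-107.922, -123.827) km/h.
Magnitude = |(-107.922, -123.827)| = 164.257 km/h.

164.26 km/h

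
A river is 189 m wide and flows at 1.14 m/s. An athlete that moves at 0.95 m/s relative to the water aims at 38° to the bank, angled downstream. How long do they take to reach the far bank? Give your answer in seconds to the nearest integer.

The component of the athlete's velocity perpendicular to the bank is 0.95 × sin 38° = 0.585 m/s.
Only the cross-stream component determines the crossing time; the current contributes nothing perpendicular to the bank.
Time = 189 / 0.585 = 323.144 s.

323 s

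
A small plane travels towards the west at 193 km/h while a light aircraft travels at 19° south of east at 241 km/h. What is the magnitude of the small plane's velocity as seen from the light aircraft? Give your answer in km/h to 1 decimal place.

428.1 km/h

Taking east as x and north as y: small plane velocity = (-193.000, 0.000) km/h; light aircraft velocity = (227.870, -78.462) km/h.
Velocity of small plane relative to light aircraft = (-193.000, 0.000) − (227.870, -78.462) = (-420.870, 78.462) km/h.
Magnitude = |(-420.870, 78.462)| = 428.121 km/h.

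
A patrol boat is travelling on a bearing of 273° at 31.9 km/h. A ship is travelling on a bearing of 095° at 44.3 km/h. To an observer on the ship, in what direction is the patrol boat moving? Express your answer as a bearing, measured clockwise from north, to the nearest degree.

274°

Taking east as x and north as y: patrol boat velocity = (-31.856, 1.670) km/h; ship velocity = (44.131, -3.861) km/h.
Velocity of patrol boat relative to ship = (-31.856, 1.670) − (44.131, -3.861) = (-75.988, 5.531) km/h.
Bearing = atan2(-75.99, 5.53) = 274.16° clockwise from north.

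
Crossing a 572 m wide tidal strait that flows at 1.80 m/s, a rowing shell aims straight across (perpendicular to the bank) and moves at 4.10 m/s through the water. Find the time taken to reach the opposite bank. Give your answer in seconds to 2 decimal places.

The component of the rowing shell's velocity perpendicular to the bank is 4.10 m/s.
The current is parallel to the bank, so it does not affect the crossing time.
Time = 572 / 4.100 = 139.512 s.

139.51 s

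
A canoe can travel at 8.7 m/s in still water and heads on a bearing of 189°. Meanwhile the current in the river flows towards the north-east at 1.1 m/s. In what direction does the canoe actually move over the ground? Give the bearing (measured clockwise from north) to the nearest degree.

184°

Taking east as x and north as y: velocity relative to the water = (-1.361, -8.593) m/s; the water relative to ground = (0.778, 0.778) m/s.
Velocity relative to ground = (-1.361, -8.593) + (0.778, 0.778) = (-0.583, -7.815) m/s.
Bearing = atan2(-0.58, -7.82) = 184.27° clockwise from north.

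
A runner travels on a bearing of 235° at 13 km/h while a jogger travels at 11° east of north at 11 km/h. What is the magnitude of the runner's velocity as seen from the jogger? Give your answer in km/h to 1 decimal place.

Taking east as x and north as y: runner velocity = (-10.649, -7.456) km/h; jogger velocity = (2.099, 10.798) km/h.
Velocity of runner relative to jogger = (-10.649, -7.456) − (2.099, 10.798) = (-12.748, -18.254) km/h.
Magnitude = |(-12.748, -18.254)| = 22.265 km/h.

22.3 km/h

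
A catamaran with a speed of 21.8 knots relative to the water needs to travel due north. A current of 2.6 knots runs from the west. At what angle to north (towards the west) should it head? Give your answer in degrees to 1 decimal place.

The current pushes perpendicular to the desired track; the heading must have a component into the current equal to 2.6 knots: 21.8 sin θ = 2.6.
sin θ = 0.1193, so θ = 6.850°.

6.8°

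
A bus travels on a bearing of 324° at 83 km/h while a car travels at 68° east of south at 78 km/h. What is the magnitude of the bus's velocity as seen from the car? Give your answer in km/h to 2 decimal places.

Taking east as x and north as y: bus velocity = (-48.786, 67.148) km/h; car velocity = (72.320, -29.219) km/h.
Velocity of bus relative to car = (-48.786, 67.148) − (72.320, -29.219) = (-121.107, 96.368) km/h.
Magnitude = |(-121.107, 96.368)| = 154.769 km/h.

154.77 km/h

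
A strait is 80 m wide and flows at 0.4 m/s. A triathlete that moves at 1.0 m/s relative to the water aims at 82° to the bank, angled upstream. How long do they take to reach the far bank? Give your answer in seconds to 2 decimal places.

80.79 s

The component of the triathlete's velocity perpendicular to the bank is 1.0 × sin 82° = 0.990 m/s.
The flow acts along the bank and has no component across it.
Time = 80 / 0.990 = 80.786 s.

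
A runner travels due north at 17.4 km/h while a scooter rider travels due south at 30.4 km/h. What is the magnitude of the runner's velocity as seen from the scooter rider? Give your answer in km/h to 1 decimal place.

Taking east as x and north as y: runner velocity = (0.000, 17.400) km/h; scooter rider velocity = (0.000, -30.400) km/h.
Velocity of runner relative to scooter rider = (0.000, 17.400) − (0.000, -30.400) = (0.000, 47.800) km/h.
Magnitude = |(0.000, 47.800)| = 47.800 km/h.

47.8 km/h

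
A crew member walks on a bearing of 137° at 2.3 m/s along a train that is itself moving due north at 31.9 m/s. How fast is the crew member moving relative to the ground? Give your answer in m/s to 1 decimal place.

30.3 m/s

Taking east as x and north as y: train velocity = (0.000, 31.900) m/s; crew member velocity relative to train = (1.569, -1.682) m/s.
Velocity relative to ground = (0.000, 31.900) + (1.569, -1.682) = (1.569, 30.218) m/s.
Speed = |(1.569, 30.218)| = 30.259 m/s.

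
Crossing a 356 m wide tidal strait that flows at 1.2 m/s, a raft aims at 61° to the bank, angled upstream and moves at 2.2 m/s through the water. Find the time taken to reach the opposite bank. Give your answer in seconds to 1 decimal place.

The component of the raft's velocity perpendicular to the bank is 2.2 × sin 61° = 1.924 m/s.
The flow acts along the bank and has no component across it.
Time = 356 / 1.924 = 185.015 s.

185.0 s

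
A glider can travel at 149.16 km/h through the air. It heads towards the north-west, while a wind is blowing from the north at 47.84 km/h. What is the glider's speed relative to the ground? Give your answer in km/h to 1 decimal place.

Taking east as x and north as y: velocity relative to the air = (-105.472, 105.472) km/h; the air relative to ground = (0.000, -47.840) km/h.
Velocity relative to ground = (-105.472, 105.472) + (0.000, -47.840) = (-105.472, 57.632) km/h.
Speed = |(-105.472, 57.632)| = 120.191 km/h.

120.2 km/h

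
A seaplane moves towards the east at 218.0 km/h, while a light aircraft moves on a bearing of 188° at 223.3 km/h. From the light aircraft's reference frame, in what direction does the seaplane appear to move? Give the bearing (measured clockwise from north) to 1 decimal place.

048.4°

Taking east as x and north as y: seaplane velocity = (218.000, 0.000) km/h; light aircraft velocity = (-31.077, -221.127) km/h.
Velocity of seaplane relative to light aircraft = (218.000, 0.000) − (-31.077, -221.127) = (249.077, 221.127) km/h.
Bearing = atan2(249.08, 221.13) = 48.40° clockwise from north.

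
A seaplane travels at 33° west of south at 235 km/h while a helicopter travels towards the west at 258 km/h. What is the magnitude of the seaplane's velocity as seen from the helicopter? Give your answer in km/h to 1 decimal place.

Taking east as x and north as y: seaplane velocity = (-127.990, -197.088) km/h; helicopter velocity = (-258.000, 0.000) km/h.
Velocity of seaplane relative to helicopter = (-127.990, -197.088) − (-258.000, 0.000) = (130.010, -197.088) km/h.
Magnitude = |(130.010, -197.088)| = 236.106 km/h.

236.1 km/h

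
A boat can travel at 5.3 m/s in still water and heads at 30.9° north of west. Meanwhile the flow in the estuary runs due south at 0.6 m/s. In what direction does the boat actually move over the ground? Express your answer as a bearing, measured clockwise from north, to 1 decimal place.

Taking east as x and north as y: velocity relative to the water = (-4.548, 2.722) m/s; the water relative to ground = (0.000, -0.600) m/s.
Velocity relative to ground = (-4.548, 2.722) + (0.000, -0.600) = (-4.548, 2.122) m/s.
Bearing = atan2(-4.55, 2.12) = 295.01° clockwise from north.

295.0°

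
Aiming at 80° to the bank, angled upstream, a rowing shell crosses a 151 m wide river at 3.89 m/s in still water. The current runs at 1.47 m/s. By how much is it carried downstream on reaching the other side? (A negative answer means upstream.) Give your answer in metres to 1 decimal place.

Perpendicular speed = 3.831 m/s; crossing time = 151 / 3.831 = 39.416 s.
Net downstream speed = 0.795 m/s.
Drift = 0.795 × 39.416 = 31.317 m (downstream).

31.3 m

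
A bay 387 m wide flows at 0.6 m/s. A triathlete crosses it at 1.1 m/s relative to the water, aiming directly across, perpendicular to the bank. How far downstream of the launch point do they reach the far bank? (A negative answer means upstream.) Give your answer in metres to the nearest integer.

211 m

Perpendicular speed = 1.100 m/s; crossing time = 387 / 1.100 = 351.818 s.
Net downstream speed = 0.600 m/s.
Drift = 0.600 × 351.818 = 211.091 m (downstream).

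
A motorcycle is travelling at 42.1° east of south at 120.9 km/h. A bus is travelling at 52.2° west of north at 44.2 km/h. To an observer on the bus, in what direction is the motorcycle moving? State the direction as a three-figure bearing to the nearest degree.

Taking east as x and north as y: motorcycle velocity = (81.055, -89.705) km/h; bus velocity = (-34.925, 27.090) km/h.
Velocity of motorcycle relative to bus = (81.055, -89.705) − (-34.925, 27.090) = (115.979, -116.795) km/h.
Bearing = atan2(115.98, -116.80) = 135.20° clockwise from north.

135°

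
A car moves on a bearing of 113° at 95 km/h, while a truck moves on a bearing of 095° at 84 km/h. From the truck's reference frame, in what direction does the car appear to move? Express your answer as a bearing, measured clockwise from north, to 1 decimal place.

172.8°

Taking east as x and north as y: car velocity = (87.448, -37.119) km/h; truck velocity = (83.680, -7.321) km/h.
Velocity of car relative to truck = (87.448, -37.119) − (83.680, -7.321) = (3.768, -29.798) km/h.
Bearing = atan2(3.77, -29.80) = 172.79° clockwise from north.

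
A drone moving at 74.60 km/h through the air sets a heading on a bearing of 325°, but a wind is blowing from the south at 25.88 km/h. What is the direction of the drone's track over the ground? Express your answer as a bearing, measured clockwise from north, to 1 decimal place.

333.8°

Taking east as x and north as y: velocity relative to the air = (-42.789, 61.109) km/h; the air relative to ground = (0.000, 25.880) km/h.
Velocity relative to ground = (-42.789, 61.109) + (0.000, 25.880) = (-42.789, 86.989) km/h.
Bearing = atan2(-42.79, 86.99) = 333.81° clockwise from north.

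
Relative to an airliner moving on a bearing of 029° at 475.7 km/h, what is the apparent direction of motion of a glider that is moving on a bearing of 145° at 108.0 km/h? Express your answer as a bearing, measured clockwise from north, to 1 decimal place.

198.5°

Taking east as x and north as y: glider velocity = (61.946, -88.468) km/h; airliner velocity = (230.624, 416.057) km/h.
Velocity of glider relative to airliner = (61.946, -88.468) − (230.624, 416.057) = (-168.678, -504.525) km/h.
Bearing = atan2(-168.68, -504.53) = 198.49° clockwise from north.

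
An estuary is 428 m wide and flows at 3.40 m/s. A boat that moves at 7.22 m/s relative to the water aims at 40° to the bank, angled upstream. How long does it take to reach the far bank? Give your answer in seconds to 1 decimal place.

92.2 s

The component of the boat's velocity perpendicular to the bank is 7.22 × sin 40° = 4.641 m/s.
Only the cross-stream component determines the crossing time; the current contributes nothing perpendicular to the bank.
Time = 428 / 4.641 = 92.223 s.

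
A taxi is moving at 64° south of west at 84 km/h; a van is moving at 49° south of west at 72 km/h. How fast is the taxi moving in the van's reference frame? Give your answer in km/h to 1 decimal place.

23.6 km/h

Taking east as x and north as y: taxi velocity = (-36.823, -75.499) km/h; van velocity = (-47.236, -54.339) km/h.
Velocity of taxi relative to van = (-36.823, -75.499) − (-47.236, -54.339) = (10.413, -21.160) km/h.
Magnitude = |(10.413, -21.160)| = 23.583 km/h.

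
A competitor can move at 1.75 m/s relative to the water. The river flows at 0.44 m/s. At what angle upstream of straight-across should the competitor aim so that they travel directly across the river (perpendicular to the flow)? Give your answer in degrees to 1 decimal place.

To cancel the current, the upstream component of the competitor's velocity must equal the flow: 1.75 sin θ = 0.44.
sin θ = 0.44 / 1.75 = 0.2514.
θ = arcsin(0.2514) = 14.562°.

14.6°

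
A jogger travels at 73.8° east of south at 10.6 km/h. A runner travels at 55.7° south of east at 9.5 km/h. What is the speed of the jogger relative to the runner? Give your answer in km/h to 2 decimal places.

6.87 km/h

Taking east as x and north as y: jogger velocity = (10.179, -2.957) km/h; runner velocity = (5.353, -7.848) km/h.
Velocity of jogger relative to runner = (10.179, -2.957) − (5.353, -7.848) = (4.826, 4.891) km/h.
Magnitude = |(4.826, 4.891)| = 6.871 km/h.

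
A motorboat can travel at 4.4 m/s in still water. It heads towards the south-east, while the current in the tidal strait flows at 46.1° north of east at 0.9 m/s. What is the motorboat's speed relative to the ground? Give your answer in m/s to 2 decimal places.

4.47 m/s

Taking east as x and north as y: velocity relative to the water = (3.111, -3.111) m/s; the water relative to ground = (0.624, 0.648) m/s.
Velocity relative to ground = (3.111, -3.111) + (0.624, 0.648) = (3.735, -2.463) m/s.
Speed = |(3.735, -2.463)| = 4.474 m/s.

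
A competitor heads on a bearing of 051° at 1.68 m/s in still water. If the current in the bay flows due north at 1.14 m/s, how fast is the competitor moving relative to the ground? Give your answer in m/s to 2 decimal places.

Taking east as x and north as y: velocity relative to the water = (1.306, 1.057) m/s; the water relative to ground = (0.000, 1.140) m/s.
Velocity relative to ground = (1.306, 1.057) + (0.000, 1.140) = (1.306, 2.197) m/s.
Speed = |(1.306, 2.197)| = 2.556 m/s.

2.56 m/s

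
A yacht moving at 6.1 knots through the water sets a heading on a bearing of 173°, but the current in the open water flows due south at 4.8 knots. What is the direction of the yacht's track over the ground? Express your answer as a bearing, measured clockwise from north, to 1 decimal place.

176.1°

Taking east as x and north as y: velocity relative to the water = (0.743, -6.055) knots; the water relative to ground = (0.000, -4.800) knots.
Velocity relative to ground = (0.743, -6.055) + (0.000, -4.800) = (0.743, -10.855) knots.
Bearing = atan2(0.74, -10.85) = 176.08° clockwise from north.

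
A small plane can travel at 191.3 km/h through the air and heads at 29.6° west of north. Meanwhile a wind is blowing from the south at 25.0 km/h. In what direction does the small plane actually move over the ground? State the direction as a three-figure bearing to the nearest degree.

334°

Taking east as x and north as y: velocity relative to the air = (-94.491, 166.334) km/h; the air relative to ground = (0.000, 25.000) km/h.
Velocity relative to ground = (-94.491, 166.334) + (0.000, 25.000) = (-94.491, 191.334) km/h.
Bearing = atan2(-94.49, 191.33) = 333.72° clockwise from north.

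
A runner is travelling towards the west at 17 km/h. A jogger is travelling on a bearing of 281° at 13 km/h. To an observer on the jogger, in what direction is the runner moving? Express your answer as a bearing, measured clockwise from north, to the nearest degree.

240°

Taking east as x and north as y: runner velocity = (-17.000, 0.000) km/h; jogger velocity = (-12.761, 2.481) km/h.
Velocity of runner relative to jogger = (-17.000, 0.000) − (-12.761, 2.481) = (-4.239, -2.481) km/h.
Bearing = atan2(-4.24, -2.48) = 239.66° clockwise from north.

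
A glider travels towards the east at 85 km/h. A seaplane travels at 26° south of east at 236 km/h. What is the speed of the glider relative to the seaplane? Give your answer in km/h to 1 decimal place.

163.9 km/h

Taking east as x and north as y: glider velocity = (85.000, 0.000) km/h; seaplane velocity = (212.115, -103.456) km/h.
Velocity of glider relative to seaplane = (85.000, 0.000) − (212.115, -103.456) = (-127.115, 103.456) km/h.
Magnitude = |(-127.115, 103.456)| = 163.894 km/h.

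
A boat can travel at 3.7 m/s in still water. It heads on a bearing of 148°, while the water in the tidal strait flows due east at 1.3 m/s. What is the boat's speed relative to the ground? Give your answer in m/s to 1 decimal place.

4.5 m/s

Taking east as x and north as y: velocity relative to the water = (1.961, -3.138) m/s; the water relative to ground = (1.300, 0.000) m/s.
Velocity relative to ground = (1.961, -3.138) + (1.300, 0.000) = (3.261, -3.138) m/s.
Speed = |(3.261, -3.138)| = 4.525 m/s.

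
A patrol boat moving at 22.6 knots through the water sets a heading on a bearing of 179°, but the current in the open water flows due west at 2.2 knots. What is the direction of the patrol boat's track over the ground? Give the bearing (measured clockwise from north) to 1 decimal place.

Taking east as x and north as y: velocity relative to the water = (0.394, -22.597) knots; the water relative to ground = (-2.200, 0.000) knots.
Velocity relative to ground = (0.394, -22.597) + (-2.200, 0.000) = (-1.806, -22.597) knots.
Bearing = atan2(-1.81, -22.60) = 184.57° clockwise from north.

184.6°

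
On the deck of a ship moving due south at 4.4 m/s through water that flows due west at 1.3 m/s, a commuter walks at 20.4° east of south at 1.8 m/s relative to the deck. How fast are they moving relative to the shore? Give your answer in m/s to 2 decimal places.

In east/north components (m/s): commuter relative to ship = (0.627, -1.687); ship relative to water = (0.000, -4.400); water relative to ground = (-1.300, 0.000).
Sum = (-0.673, -6.087) m/s.
Speed = |(-0.673, -6.087)| = 6.124 m/s.

6.12 m/s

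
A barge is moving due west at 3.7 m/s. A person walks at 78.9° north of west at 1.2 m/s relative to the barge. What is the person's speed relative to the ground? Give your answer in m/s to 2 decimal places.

Taking east as x and north as y: barge velocity = (-3.700, 0.000) m/s; person velocity relative to barge = (-0.231, 1.178) m/s.
Velocity relative to ground = (-3.700, 0.000) + (-0.231, 1.178) = (-3.931, 1.178) m/s.
Speed = |(-3.931, 1.178)| = 4.104 m/s.

4.10 m/s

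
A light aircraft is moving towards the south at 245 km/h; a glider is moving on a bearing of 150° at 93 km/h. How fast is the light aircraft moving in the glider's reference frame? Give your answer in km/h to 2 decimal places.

Taking east as x and north as y: light aircraft velocity = (0.000, -245.000) km/h; glider velocity = (46.500, -80.540) km/h.
Velocity of light aircraft relative to glider = (0.000, -245.000) − (46.500, -80.540) = (-46.500, -164.460) km/h.
Magnitude = |(-46.500, -164.460)| = 170.907 km/h.

170.91 km/h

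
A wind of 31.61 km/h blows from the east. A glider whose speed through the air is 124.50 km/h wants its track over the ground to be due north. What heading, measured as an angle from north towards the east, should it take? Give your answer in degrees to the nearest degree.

15°

The wind pushes perpendicular to the desired track; the heading must have a component into the wind equal to 31.61 km/h: 124.50 sin θ = 31.61.
sin θ = 0.2539, so θ = 14.708°.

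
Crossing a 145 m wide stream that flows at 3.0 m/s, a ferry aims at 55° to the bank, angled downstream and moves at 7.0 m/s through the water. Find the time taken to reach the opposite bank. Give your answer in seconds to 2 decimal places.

25.29 s

The component of the ferry's velocity perpendicular to the bank is 7.0 × sin 55° = 5.734 m/s.
The flow acts along the bank and has no component across it.
Time = 145 / 5.734 = 25.287 s.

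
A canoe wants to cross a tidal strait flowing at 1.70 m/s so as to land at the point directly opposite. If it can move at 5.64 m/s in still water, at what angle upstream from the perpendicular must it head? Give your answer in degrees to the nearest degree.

18°

To cancel the current, the upstream component of the canoe's velocity must equal the flow: 5.64 sin θ = 1.70.
sin θ = 1.70 / 5.64 = 0.3014.
θ = arcsin(0.3014) = 17.543°.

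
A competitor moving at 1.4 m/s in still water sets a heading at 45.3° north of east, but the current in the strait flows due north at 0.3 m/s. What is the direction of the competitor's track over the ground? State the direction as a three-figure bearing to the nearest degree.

037°

Taking east as x and north as y: velocity relative to the water = (0.985, 0.995) m/s; the water relative to ground = (0.000, 0.300) m/s.
Velocity relative to ground = (0.985, 0.995) + (0.000, 0.300) = (0.985, 1.295) m/s.
Bearing = atan2(0.98, 1.30) = 37.25° clockwise from north.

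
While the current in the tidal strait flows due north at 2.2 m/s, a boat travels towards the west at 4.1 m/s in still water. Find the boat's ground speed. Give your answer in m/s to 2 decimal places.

4.65 m/s

Taking east as x and north as y: velocity relative to the water = (-4.100, 0.000) m/s; the water relative to ground = (0.000, 2.200) m/s.
Velocity relative to ground = (-4.100, 0.000) + (0.000, 2.200) = (-4.100, 2.200) m/s.
Speed = |(-4.100, 2.200)| = 4.653 m/s.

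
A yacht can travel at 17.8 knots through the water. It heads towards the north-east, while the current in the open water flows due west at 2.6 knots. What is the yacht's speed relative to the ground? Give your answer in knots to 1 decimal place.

Taking east as x and north as y: velocity relative to the water = (12.587, 12.587) knots; the water relative to ground = (-2.600, 0.000) knots.
Velocity relative to ground = (12.587, 12.587) + (-2.600, 0.000) = (9.987, 12.587) knots.
Speed = |(9.987, 12.587)| = 16.067 knots.

16.1 knots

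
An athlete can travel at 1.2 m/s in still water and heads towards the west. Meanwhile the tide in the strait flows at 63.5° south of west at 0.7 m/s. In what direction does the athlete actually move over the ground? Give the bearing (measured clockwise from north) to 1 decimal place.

247.5°

Taking east as x and north as y: velocity relative to the water = (-1.200, 0.000) m/s; the water relative to ground = (-0.312, -0.626) m/s.
Velocity relative to ground = (-1.200, 0.000) + (-0.312, -0.626) = (-1.512, -0.626) m/s.
Bearing = atan2(-1.51, -0.63) = 247.50° clockwise from north.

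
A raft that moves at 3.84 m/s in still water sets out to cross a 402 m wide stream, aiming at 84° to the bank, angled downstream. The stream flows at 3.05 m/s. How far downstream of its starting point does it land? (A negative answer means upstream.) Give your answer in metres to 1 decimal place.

363.3 m

Perpendicular speed = 3.819 m/s; crossing time = 402 / 3.819 = 105.264 s.
Net downstream speed = 3.451 m/s.
Drift = 3.451 × 105.264 = 363.308 m (downstream).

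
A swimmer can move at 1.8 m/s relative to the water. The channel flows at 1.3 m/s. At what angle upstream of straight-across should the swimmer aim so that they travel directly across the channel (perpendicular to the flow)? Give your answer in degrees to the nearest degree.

46°

To cancel the current, the upstream component of the swimmer's velocity must equal the flow: 1.8 sin θ = 1.3.
sin θ = 1.3 / 1.8 = 0.7222.
θ = arcsin(0.7222) = 46.238°.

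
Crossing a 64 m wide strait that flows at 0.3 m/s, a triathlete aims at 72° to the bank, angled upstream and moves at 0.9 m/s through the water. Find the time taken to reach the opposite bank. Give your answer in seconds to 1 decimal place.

The component of the triathlete's velocity perpendicular to the bank is 0.9 × sin 72° = 0.856 m/s.
Only the cross-stream component determines the crossing time; the current contributes nothing perpendicular to the bank.
Time = 64 / 0.856 = 74.771 s.

74.8 s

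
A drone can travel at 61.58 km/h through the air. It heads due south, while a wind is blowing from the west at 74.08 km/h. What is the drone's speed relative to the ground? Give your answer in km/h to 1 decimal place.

96.3 km/h

Taking east as x and north as y: velocity relative to the air = (0.000, -61.580) km/h; the air relative to ground = (74.080, 0.000) km/h.
Velocity relative to ground = (0.000, -61.580) + (74.080, 0.000) = (74.080, -61.580) km/h.
Speed = |(74.080, -61.580)| = 96.332 km/h.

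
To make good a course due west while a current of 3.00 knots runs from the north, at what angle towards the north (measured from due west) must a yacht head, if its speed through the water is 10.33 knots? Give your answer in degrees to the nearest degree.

The current pushes perpendicular to the desired track; the heading must have a component into the current equal to 3.00 knots: 10.33 sin θ = 3.00.
sin θ = 0.2904, so θ = 16.883°.

17°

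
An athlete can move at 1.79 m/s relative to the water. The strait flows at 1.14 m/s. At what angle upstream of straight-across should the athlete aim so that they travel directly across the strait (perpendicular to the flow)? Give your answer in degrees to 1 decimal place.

To cancel the current, the upstream component of the athlete's velocity must equal the flow: 1.79 sin θ = 1.14.
sin θ = 1.14 / 1.79 = 0.6369.
θ = arcsin(0.6369) = 39.559°.

39.6°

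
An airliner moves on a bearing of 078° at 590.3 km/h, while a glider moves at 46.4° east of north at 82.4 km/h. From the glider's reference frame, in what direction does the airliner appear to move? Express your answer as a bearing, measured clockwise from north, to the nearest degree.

Taking east as x and north as y: airliner velocity = (577.401, 122.730) km/h; glider velocity = (59.672, 56.825) km/h.
Velocity of airliner relative to glider = (577.401, 122.730) − (59.672, 56.825) = (517.729, 65.906) km/h.
Bearing = atan2(517.73, 65.91) = 82.75° clockwise from north.

083°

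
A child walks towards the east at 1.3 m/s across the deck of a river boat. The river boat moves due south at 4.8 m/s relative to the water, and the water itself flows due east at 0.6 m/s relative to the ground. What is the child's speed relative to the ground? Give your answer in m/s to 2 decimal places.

5.16 m/s

In east/north components (m/s): child relative to river boat = (1.300, 0.000); river boat relative to water = (0.000, -4.800); water relative to ground = (0.600, 0.000).
Sum = (1.900, -4.800) m/s.
Speed = |(1.900, -4.800)| = 5.162 m/s.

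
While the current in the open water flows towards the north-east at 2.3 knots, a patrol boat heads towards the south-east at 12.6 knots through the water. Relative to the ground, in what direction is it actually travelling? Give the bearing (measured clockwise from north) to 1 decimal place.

124.7°

Taking east as x and north as y: velocity relative to the water = (8.910, -8.910) knots; the water relative to ground = (1.626, 1.626) knots.
Velocity relative to ground = (8.910, -8.910) + (1.626, 1.626) = (10.536, -7.283) knots.
Bearing = atan2(10.54, -7.28) = 124.66° clockwise from north.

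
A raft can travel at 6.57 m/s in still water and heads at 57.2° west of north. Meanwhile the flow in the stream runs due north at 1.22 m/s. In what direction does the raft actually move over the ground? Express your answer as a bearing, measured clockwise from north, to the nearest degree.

Taking east as x and north as y: velocity relative to the water = (-5.523, 3.559) m/s; the water relative to ground = (0.000, 1.220) m/s.
Velocity relative to ground = (-5.523, 3.559) + (0.000, 1.220) = (-5.523, 4.779) m/s.
Bearing = atan2(-5.52, 4.78) = 310.87° clockwise from north.

311°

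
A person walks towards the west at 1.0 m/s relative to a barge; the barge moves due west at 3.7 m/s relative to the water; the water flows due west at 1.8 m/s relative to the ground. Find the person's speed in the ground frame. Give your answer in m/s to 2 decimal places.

6.50 m/s

In east/north components (m/s): person relative to barge = (-1.000, 0.000); barge relative to water = (-3.700, 0.000); water relative to ground = (-1.800, 0.000).
Sum = (-6.500, 0.000) m/s.
Speed = |(-6.500, 0.000)| = 6.500 m/s.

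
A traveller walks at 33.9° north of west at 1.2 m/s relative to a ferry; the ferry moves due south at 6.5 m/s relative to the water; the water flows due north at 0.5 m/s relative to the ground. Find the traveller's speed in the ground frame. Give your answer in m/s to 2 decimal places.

In east/north components (m/s): traveller relative to ferry = (-0.996, 0.669); ferry relative to water = (0.000, -6.500); water relative to ground = (0.000, 0.500).
Sum = (-0.996, -5.331) m/s.
Speed = |(-0.996, -5.331)| = 5.423 m/s.

5.42 m/s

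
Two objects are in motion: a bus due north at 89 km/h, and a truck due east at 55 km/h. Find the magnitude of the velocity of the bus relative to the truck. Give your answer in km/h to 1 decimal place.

104.6 km/h

Taking east as x and north as y: bus velocity = (0.000, 89.000) km/h; truck velocity = (55.000, 0.000) km/h.
Velocity of bus relative to truck = (0.000, 89.000) − (55.000, 0.000) = (-55.000, 89.000) km/h.
Magnitude = |(-55.000, 89.000)| = 104.623 km/h.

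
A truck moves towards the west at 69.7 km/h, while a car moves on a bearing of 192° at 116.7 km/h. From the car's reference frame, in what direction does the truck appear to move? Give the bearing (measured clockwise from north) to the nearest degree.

338°

Taking east as x and north as y: truck velocity = (-69.700, 0.000) km/h; car velocity = (-24.263, -114.150) km/h.
Velocity of truck relative to car = (-69.700, 0.000) − (-24.263, -114.150) = (-45.437, 114.150) km/h.
Bearing = atan2(-45.44, 114.15) = 338.30° clockwise from north.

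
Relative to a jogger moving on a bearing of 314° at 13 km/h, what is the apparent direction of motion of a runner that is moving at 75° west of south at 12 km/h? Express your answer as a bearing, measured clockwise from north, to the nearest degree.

Taking east as x and north as y: runner velocity = (-11.591, -3.106) km/h; jogger velocity = (-9.351, 9.031) km/h.
Velocity of runner relative to jogger = (-11.591, -3.106) − (-9.351, 9.031) = (-2.240, -12.136) km/h.
Bearing = atan2(-2.24, -12.14) = 190.46° clockwise from north.

190°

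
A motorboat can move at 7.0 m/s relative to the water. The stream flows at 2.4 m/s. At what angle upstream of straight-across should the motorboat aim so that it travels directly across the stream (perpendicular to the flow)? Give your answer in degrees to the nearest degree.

20°

To cancel the current, the upstream component of the motorboat's velocity must equal the flow: 7.0 sin θ = 2.4.
sin θ = 2.4 / 7.0 = 0.3429.
θ = arcsin(0.3429) = 20.051°.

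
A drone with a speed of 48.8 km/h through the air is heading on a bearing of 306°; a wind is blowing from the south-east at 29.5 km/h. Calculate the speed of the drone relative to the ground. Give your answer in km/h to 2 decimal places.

78.07 km/h

Taking east as x and north as y: velocity relative to the air = (-39.480, 28.684) km/h; the air relative to ground = (-20.860, 20.860) km/h.
Velocity relative to ground = (-39.480, 28.684) + (-20.860, 20.860) = (-60.340, 49.544) km/h.
Speed = |(-60.340, 49.544)| = 78.073 km/h.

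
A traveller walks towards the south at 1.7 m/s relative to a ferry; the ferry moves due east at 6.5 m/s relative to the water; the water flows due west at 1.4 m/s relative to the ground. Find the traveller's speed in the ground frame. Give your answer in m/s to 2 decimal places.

In east/north components (m/s): traveller relative to ferry = (0.000, -1.700); ferry relative to water = (6.500, 0.000); water relative to ground = (-1.400, 0.000).
Sum = (5.100, -1.700) m/s.
Speed = |(5.100, -1.700)| = 5.376 m/s.

5.38 m/s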